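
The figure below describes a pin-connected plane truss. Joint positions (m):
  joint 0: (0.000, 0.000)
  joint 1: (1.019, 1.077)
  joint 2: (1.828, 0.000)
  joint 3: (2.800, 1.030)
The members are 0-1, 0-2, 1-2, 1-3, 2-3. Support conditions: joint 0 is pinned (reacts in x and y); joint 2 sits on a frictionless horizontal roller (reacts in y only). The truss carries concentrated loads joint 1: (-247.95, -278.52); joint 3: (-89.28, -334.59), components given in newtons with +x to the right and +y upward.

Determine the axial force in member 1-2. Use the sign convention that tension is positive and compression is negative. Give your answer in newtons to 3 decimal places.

N=4 nodes, M=5 members, R=3 reactions → 2N=8, M+R=8
member 0 (0-1): L=1.4827, (cx,cy)=(0.6873,0.7264)
member 1 (0-2): L=1.8280, (cx,cy)=(1.0000,0.0000)
member 2 (1-2): L=1.3470, (cx,cy)=(0.6006,-0.7996)
member 3 (1-3): L=1.7816, (cx,cy)=(0.9997,-0.0264)
member 4 (2-3): L=1.4162, (cx,cy)=(0.6863,0.7273)
solve A·x = −loads:
  F[0-1] = -195.1286 N (compression)
  F[0-2] = -203.1226 N (compression)
  F[1-2] = -178.3627 N (compression)
  F[1-3] = +221.0431 N (tension)
  F[2-3] = -452.0343 N (compression)
  Rx@0 = +337.2300 N
  Ry@0 = +141.7406 N
  Ry@2 = +471.3694 N

-178.363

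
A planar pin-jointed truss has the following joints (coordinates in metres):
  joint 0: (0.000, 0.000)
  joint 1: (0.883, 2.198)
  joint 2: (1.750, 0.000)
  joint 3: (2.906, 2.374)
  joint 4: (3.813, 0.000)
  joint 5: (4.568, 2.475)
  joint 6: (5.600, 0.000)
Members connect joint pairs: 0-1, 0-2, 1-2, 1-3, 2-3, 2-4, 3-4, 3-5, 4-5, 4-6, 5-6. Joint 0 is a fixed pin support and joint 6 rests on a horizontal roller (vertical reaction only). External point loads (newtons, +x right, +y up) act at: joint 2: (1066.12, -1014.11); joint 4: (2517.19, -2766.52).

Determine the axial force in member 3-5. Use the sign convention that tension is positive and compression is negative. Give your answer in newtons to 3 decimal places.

N=7 nodes, M=11 members, R=3 reactions → 2N=14, M+R=14
member 0 (0-1): L=2.3687, (cx,cy)=(0.3728,0.9279)
member 1 (0-2): L=1.7500, (cx,cy)=(1.0000,0.0000)
member 2 (1-2): L=2.3628, (cx,cy)=(0.3669,-0.9302)
member 3 (1-3): L=2.0306, (cx,cy)=(0.9962,0.0867)
member 4 (2-3): L=2.6405, (cx,cy)=(0.4378,0.8991)
member 5 (2-4): L=2.0630, (cx,cy)=(1.0000,0.0000)
member 6 (3-4): L=2.5414, (cx,cy)=(0.3569,-0.9341)
member 7 (3-5): L=1.6651, (cx,cy)=(0.9982,0.0607)
member 8 (4-5): L=2.5876, (cx,cy)=(0.2918,0.9565)
member 9 (4-6): L=1.7870, (cx,cy)=(1.0000,0.0000)
member 10 (5-6): L=2.6815, (cx,cy)=(0.3849,-0.9230)
solve A·x = −loads:
  F[0-1] = -1702.7467 N (compression)
  F[0-2] = +4218.0484 N (tension)
  F[1-2] = +1584.7465 N (tension)
  F[1-3] = -1220.8319 N (compression)
  F[2-3] = -511.7430 N (compression)
  F[2-4] = +3957.4672 N (tension)
  F[3-4] = +500.4860 N (tension)
  F[3-5] = -1621.8847 N (compression)
  F[4-5] = +2403.5821 N (tension)
  F[4-6] = +917.5890 N (tension)
  F[5-6] = -2384.2541 N (compression)
  Rx@0 = -3583.3100 N
  Ry@0 = +1580.0169 N
  Ry@6 = +2200.6131 N

-1621.885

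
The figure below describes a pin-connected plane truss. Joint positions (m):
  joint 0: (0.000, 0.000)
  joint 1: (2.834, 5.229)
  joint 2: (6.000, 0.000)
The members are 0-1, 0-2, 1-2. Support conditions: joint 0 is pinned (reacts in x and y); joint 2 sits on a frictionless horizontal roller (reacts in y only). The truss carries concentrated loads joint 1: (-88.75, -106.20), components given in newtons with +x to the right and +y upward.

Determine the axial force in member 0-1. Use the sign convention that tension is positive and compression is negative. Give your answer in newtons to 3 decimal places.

N=3 nodes, M=3 members, R=3 reactions → 2N=6, M+R=6
member 0 (0-1): L=5.9476, (cx,cy)=(0.4765,0.8792)
member 1 (0-2): L=6.0000, (cx,cy)=(1.0000,0.0000)
member 2 (1-2): L=6.1128, (cx,cy)=(0.5179,-0.8554)
solve A·x = −loads:
  F[0-1] = -151.7143 N (compression)
  F[0-2] = -16.4590 N (compression)
  F[1-2] = +31.7783 N (tension)
  Rx@0 = +88.7500 N
  Ry@0 = +133.3838 N
  Ry@2 = -27.1838 N

-151.714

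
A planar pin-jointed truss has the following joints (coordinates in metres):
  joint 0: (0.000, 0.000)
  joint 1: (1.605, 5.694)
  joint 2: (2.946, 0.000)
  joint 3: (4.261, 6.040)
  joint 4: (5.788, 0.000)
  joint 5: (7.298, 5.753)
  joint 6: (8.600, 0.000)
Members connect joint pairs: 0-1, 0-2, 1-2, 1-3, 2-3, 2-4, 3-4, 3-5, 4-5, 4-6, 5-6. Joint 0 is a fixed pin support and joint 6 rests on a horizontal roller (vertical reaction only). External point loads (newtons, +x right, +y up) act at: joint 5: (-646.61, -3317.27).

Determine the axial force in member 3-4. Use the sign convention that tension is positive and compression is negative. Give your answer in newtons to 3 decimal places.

1053.634

N=7 nodes, M=11 members, R=3 reactions → 2N=14, M+R=14
member 0 (0-1): L=5.9159, (cx,cy)=(0.2713,0.9625)
member 1 (0-2): L=2.9460, (cx,cy)=(1.0000,0.0000)
member 2 (1-2): L=5.8498, (cx,cy)=(0.2292,-0.9734)
member 3 (1-3): L=2.6784, (cx,cy)=(0.9916,0.1292)
member 4 (2-3): L=6.1815, (cx,cy)=(0.2127,0.9771)
member 5 (2-4): L=2.8420, (cx,cy)=(1.0000,0.0000)
member 6 (3-4): L=6.2300, (cx,cy)=(0.2451,-0.9695)
member 7 (3-5): L=3.0505, (cx,cy)=(0.9956,-0.0941)
member 8 (4-5): L=5.9479, (cx,cy)=(0.2539,0.9672)
member 9 (4-6): L=2.8120, (cx,cy)=(1.0000,0.0000)
member 10 (5-6): L=5.8985, (cx,cy)=(0.2207,-0.9753)
solve A·x = −loads:
  F[0-1] = -971.1972 N (compression)
  F[0-2] = -383.1207 N (compression)
  F[1-2] = +897.5442 N (tension)
  F[1-3] = -473.2067 N (compression)
  F[2-3] = -894.1082 N (compression)
  F[2-4] = +12.8371 N (tension)
  F[3-4] = +1053.6335 N (tension)
  F[3-5] = -921.7844 N (compression)
  F[4-5] = -1056.0947 N (compression)
  F[4-6] = +539.1993 N (tension)
  F[5-6] = -2442.7517 N (compression)
  Rx@0 = +646.6100 N
  Ry@0 = +934.7713 N
  Ry@6 = +2382.4987 N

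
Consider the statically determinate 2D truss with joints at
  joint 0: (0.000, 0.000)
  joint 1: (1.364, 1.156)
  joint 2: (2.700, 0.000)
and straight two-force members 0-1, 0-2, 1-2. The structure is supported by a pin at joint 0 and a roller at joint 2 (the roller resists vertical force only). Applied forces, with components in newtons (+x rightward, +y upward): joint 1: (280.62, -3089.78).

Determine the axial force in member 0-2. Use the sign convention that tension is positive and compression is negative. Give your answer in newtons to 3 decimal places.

1942.814

N=3 nodes, M=3 members, R=3 reactions → 2N=6, M+R=6
member 0 (0-1): L=1.7880, (cx,cy)=(0.7629,0.6465)
member 1 (0-2): L=2.7000, (cx,cy)=(1.0000,0.0000)
member 2 (1-2): L=1.7667, (cx,cy)=(0.7562,-0.6543)
solve A·x = −loads:
  F[0-1] = -2178.8502 N (compression)
  F[0-2] = +1942.8145 N (tension)
  F[1-2] = -2569.1407 N (compression)
  Rx@0 = -280.6200 N
  Ry@0 = +1408.7220 N
  Ry@2 = +1681.0580 N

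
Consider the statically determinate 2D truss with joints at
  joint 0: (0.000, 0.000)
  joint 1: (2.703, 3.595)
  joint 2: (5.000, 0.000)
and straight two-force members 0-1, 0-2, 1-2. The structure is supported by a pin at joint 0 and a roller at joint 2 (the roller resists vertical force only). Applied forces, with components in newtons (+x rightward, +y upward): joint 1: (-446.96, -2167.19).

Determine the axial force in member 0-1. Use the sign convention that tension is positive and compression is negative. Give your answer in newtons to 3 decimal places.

N=3 nodes, M=3 members, R=3 reactions → 2N=6, M+R=6
member 0 (0-1): L=4.4978, (cx,cy)=(0.6010,0.7993)
member 1 (0-2): L=5.0000, (cx,cy)=(1.0000,0.0000)
member 2 (1-2): L=4.2662, (cx,cy)=(0.5384,-0.8427)
solve A·x = −loads:
  F[0-1] = -1647.6990 N (compression)
  F[0-2] = +543.2413 N (tension)
  F[1-2] = -1008.9514 N (compression)
  Rx@0 = +446.9600 N
  Ry@0 = +1316.9713 N
  Ry@2 = +850.2187 N

-1647.699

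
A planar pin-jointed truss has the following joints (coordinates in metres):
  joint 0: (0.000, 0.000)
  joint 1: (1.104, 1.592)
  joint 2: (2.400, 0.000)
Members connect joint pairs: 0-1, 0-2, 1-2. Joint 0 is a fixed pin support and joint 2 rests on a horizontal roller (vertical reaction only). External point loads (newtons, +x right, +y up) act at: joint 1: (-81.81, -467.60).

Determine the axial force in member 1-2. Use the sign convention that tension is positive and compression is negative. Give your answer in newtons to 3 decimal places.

N=3 nodes, M=3 members, R=3 reactions → 2N=6, M+R=6
member 0 (0-1): L=1.9373, (cx,cy)=(0.5699,0.8217)
member 1 (0-2): L=2.4000, (cx,cy)=(1.0000,0.0000)
member 2 (1-2): L=2.0528, (cx,cy)=(0.6313,-0.7755)
solve A·x = −loads:
  F[0-1] = -373.3165 N (compression)
  F[0-2] = +130.9259 N (tension)
  F[1-2] = -207.3824 N (compression)
  Rx@0 = +81.8100 N
  Ry@0 = +306.7713 N
  Ry@2 = +160.8287 N

-207.382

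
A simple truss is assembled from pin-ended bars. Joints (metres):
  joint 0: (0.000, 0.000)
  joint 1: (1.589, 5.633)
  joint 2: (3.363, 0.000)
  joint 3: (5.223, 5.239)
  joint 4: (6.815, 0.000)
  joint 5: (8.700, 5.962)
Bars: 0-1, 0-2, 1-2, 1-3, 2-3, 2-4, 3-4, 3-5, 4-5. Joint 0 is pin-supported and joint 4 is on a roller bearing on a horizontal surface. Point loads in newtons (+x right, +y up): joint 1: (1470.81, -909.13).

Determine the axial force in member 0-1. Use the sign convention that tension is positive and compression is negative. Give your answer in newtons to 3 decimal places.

N=6 nodes, M=9 members, R=3 reactions → 2N=12, M+R=12
member 0 (0-1): L=5.8528, (cx,cy)=(0.2715,0.9624)
member 1 (0-2): L=3.3630, (cx,cy)=(1.0000,0.0000)
member 2 (1-2): L=5.9057, (cx,cy)=(0.3004,-0.9538)
member 3 (1-3): L=3.6553, (cx,cy)=(0.9942,-0.1078)
member 4 (2-3): L=5.5594, (cx,cy)=(0.3346,0.9424)
member 5 (2-4): L=3.4520, (cx,cy)=(1.0000,0.0000)
member 6 (3-4): L=5.4755, (cx,cy)=(0.2907,-0.9568)
member 7 (3-5): L=3.5514, (cx,cy)=(0.9791,0.2036)
member 8 (4-5): L=6.2529, (cx,cy)=(0.3015,0.9535)
solve A·x = −loads:
  F[0-1] = +538.7928 N (tension)
  F[0-2] = +1324.5317 N (tension)
  F[1-2] = -1393.8452 N (compression)
  F[1-3] = -911.1490 N (compression)
  F[2-3] = +1410.7759 N (tension)
  F[2-4] = +433.8378 N (tension)
  F[3-4] = -1492.1470 N (compression)
  F[3-5] = +0.0000 N (tension)
  F[4-5] = -0.0000 N (compression)
  Rx@0 = -1470.8100 N
  Ry@0 = -518.5560 N
  Ry@4 = +1427.6860 N

538.793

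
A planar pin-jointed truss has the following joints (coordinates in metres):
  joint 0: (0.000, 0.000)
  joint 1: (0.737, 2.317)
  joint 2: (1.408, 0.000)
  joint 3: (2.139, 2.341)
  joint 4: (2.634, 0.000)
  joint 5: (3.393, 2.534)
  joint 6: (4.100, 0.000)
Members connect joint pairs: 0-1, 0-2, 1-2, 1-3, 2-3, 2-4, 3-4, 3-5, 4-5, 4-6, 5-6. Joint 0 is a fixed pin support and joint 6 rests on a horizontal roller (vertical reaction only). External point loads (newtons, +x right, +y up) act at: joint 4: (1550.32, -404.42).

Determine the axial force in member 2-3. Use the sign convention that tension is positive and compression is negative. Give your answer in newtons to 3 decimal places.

-149.923

N=7 nodes, M=11 members, R=3 reactions → 2N=14, M+R=14
member 0 (0-1): L=2.4314, (cx,cy)=(0.3031,0.9530)
member 1 (0-2): L=1.4080, (cx,cy)=(1.0000,0.0000)
member 2 (1-2): L=2.4122, (cx,cy)=(0.2782,-0.9605)
member 3 (1-3): L=1.4022, (cx,cy)=(0.9999,0.0171)
member 4 (2-3): L=2.4525, (cx,cy)=(0.2981,0.9545)
member 5 (2-4): L=1.2260, (cx,cy)=(1.0000,0.0000)
member 6 (3-4): L=2.3928, (cx,cy)=(0.2069,-0.9784)
member 7 (3-5): L=1.2688, (cx,cy)=(0.9884,0.1521)
member 8 (4-5): L=2.6452, (cx,cy)=(0.2869,0.9580)
member 9 (4-6): L=1.4660, (cx,cy)=(1.0000,0.0000)
member 10 (5-6): L=2.6308, (cx,cy)=(0.2687,-0.9632)
solve A·x = −loads:
  F[0-1] = -151.7439 N (compression)
  F[0-2] = +1596.3164 N (tension)
  F[1-2] = +148.9882 N (tension)
  F[1-3] = -87.4531 N (compression)
  F[2-3] = -149.9227 N (compression)
  F[2-4] = +1682.4472 N (tension)
  F[3-4] = +123.0138 N (tension)
  F[3-5] = -159.4309 N (compression)
  F[4-5] = +296.5363 N (tension)
  F[4-6] = +72.4899 N (tension)
  F[5-6] = -269.7382 N (compression)
  Rx@0 = -1550.3200 N
  Ry@0 = +144.6048 N
  Ry@6 = +259.8152 N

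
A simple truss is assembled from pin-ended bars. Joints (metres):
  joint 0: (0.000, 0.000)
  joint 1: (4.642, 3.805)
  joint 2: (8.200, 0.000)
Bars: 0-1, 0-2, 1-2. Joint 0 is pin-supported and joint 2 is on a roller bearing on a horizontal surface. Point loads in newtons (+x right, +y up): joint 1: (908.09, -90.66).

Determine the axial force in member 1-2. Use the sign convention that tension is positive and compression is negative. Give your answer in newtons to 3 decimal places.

N=3 nodes, M=3 members, R=3 reactions → 2N=6, M+R=6
member 0 (0-1): L=6.0022, (cx,cy)=(0.7734,0.6339)
member 1 (0-2): L=8.2000, (cx,cy)=(1.0000,0.0000)
member 2 (1-2): L=5.2094, (cx,cy)=(0.6830,-0.7304)
solve A·x = −loads:
  F[0-1] = +602.6448 N (tension)
  F[0-2] = +442.0133 N (tension)
  F[1-2] = -647.1626 N (compression)
  Rx@0 = -908.0900 N
  Ry@0 = -382.0383 N
  Ry@2 = +472.6983 N

-647.163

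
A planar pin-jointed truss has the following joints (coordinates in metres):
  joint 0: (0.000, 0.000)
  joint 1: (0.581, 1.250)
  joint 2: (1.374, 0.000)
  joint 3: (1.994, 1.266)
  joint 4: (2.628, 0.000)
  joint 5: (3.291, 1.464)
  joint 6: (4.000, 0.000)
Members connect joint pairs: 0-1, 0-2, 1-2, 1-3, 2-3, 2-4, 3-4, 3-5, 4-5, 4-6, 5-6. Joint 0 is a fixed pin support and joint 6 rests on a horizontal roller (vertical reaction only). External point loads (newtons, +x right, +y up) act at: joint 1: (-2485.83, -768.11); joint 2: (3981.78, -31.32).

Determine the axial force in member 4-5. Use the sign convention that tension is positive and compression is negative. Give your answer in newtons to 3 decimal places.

N=7 nodes, M=11 members, R=3 reactions → 2N=14, M+R=14
member 0 (0-1): L=1.3784, (cx,cy)=(0.4215,0.9068)
member 1 (0-2): L=1.3740, (cx,cy)=(1.0000,0.0000)
member 2 (1-2): L=1.4803, (cx,cy)=(0.5357,-0.8444)
member 3 (1-3): L=1.4131, (cx,cy)=(0.9999,0.0113)
member 4 (2-3): L=1.4097, (cx,cy)=(0.4398,0.8981)
member 5 (2-4): L=1.2540, (cx,cy)=(1.0000,0.0000)
member 6 (3-4): L=1.4159, (cx,cy)=(0.4478,-0.8941)
member 7 (3-5): L=1.3120, (cx,cy)=(0.9885,0.1509)
member 8 (4-5): L=1.6071, (cx,cy)=(0.4125,0.9109)
member 9 (4-6): L=1.3720, (cx,cy)=(1.0000,0.0000)
member 10 (5-6): L=1.6266, (cx,cy)=(0.4359,-0.9000)
solve A·x = −loads:
  F[0-1] = -1603.3041 N (compression)
  F[0-2] = +2171.7346 N (tension)
  F[1-2] = +830.4880 N (tension)
  F[1-3] = +1365.2449 N (tension)
  F[2-3] = -745.9798 N (compression)
  F[2-4] = -1037.0600 N (compression)
  F[3-4] = +844.4790 N (tension)
  F[3-5] = +666.5543 N (tension)
  F[4-5] = -828.9080 N (compression)
  F[4-6] = -316.9654 N (compression)
  F[5-6] = +727.2079 N (tension)
  Rx@0 = -1495.9500 N
  Ry@0 = +1453.9255 N
  Ry@6 = -654.4955 N

-828.908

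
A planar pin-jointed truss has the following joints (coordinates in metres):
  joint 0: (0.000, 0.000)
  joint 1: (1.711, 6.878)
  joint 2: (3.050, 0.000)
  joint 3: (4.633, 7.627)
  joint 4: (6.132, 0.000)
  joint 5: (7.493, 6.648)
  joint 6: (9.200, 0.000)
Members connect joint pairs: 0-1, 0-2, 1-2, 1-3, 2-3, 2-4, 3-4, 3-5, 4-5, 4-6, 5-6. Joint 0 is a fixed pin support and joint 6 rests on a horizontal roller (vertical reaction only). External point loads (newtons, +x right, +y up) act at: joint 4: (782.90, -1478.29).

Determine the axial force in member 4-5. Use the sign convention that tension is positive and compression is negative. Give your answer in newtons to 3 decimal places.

857.273

N=7 nodes, M=11 members, R=3 reactions → 2N=14, M+R=14
member 0 (0-1): L=7.0876, (cx,cy)=(0.2414,0.9704)
member 1 (0-2): L=3.0500, (cx,cy)=(1.0000,0.0000)
member 2 (1-2): L=7.0071, (cx,cy)=(0.1911,-0.9816)
member 3 (1-3): L=3.0165, (cx,cy)=(0.9687,0.2483)
member 4 (2-3): L=7.7895, (cx,cy)=(0.2032,0.9791)
member 5 (2-4): L=3.0820, (cx,cy)=(1.0000,0.0000)
member 6 (3-4): L=7.7729, (cx,cy)=(0.1928,-0.9812)
member 7 (3-5): L=3.0229, (cx,cy)=(0.9461,-0.3239)
member 8 (4-5): L=6.7859, (cx,cy)=(0.2006,0.9797)
member 9 (4-6): L=3.0680, (cx,cy)=(1.0000,0.0000)
member 10 (5-6): L=6.8637, (cx,cy)=(0.2487,-0.9686)
solve A·x = −loads:
  F[0-1] = -508.0022 N (compression)
  F[0-2] = +905.5352 N (tension)
  F[1-2] = +447.8581 N (tension)
  F[1-3] = -214.9486 N (compression)
  F[2-3] = -448.9739 N (compression)
  F[2-4] = +1082.3579 N (tension)
  F[3-4] = +650.6499 N (tension)
  F[3-5] = -449.1416 N (compression)
  F[4-5] = +857.2730 N (tension)
  F[4-6] = +252.9976 N (tension)
  F[5-6] = -1017.2750 N (compression)
  Rx@0 = -782.9000 N
  Ry@0 = +492.9776 N
  Ry@6 = +985.3124 N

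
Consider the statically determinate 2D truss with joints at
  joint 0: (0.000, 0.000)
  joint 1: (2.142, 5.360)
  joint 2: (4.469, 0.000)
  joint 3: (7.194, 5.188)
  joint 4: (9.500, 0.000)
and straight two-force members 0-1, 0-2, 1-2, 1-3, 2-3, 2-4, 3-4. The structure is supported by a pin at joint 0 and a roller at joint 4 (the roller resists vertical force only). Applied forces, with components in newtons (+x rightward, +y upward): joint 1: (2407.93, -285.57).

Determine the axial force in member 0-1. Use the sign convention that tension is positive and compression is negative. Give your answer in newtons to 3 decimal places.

N=5 nodes, M=7 members, R=3 reactions → 2N=10, M+R=10
member 0 (0-1): L=5.7722, (cx,cy)=(0.3711,0.9286)
member 1 (0-2): L=4.4690, (cx,cy)=(1.0000,0.0000)
member 2 (1-2): L=5.8433, (cx,cy)=(0.3982,-0.9173)
member 3 (1-3): L=5.0549, (cx,cy)=(0.9994,-0.0340)
member 4 (2-3): L=5.8601, (cx,cy)=(0.4650,0.8853)
member 5 (2-4): L=5.0310, (cx,cy)=(1.0000,0.0000)
member 6 (3-4): L=5.6774, (cx,cy)=(0.4062,-0.9138)
solve A·x = −loads:
  F[0-1] = +1224.8576 N (tension)
  F[0-2] = +1953.3952 N (tension)
  F[1-2] = -1500.9658 N (compression)
  F[1-3] = -1356.4485 N (compression)
  F[2-3] = +1555.1823 N (tension)
  F[2-4] = +632.4912 N (tension)
  F[3-4] = -1557.2036 N (compression)
  Rx@0 = -2407.9300 N
  Ry@0 = -1137.3980 N
  Ry@4 = +1422.9680 N

1224.858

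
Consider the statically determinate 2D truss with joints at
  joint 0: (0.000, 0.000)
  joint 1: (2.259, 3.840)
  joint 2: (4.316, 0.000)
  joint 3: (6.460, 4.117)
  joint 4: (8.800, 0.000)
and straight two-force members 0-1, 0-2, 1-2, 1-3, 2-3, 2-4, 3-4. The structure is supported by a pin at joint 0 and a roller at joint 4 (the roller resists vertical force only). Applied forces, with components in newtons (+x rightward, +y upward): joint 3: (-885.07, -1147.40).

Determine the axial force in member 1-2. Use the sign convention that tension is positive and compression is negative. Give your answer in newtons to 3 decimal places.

N=5 nodes, M=7 members, R=3 reactions → 2N=10, M+R=10
member 0 (0-1): L=4.4552, (cx,cy)=(0.5070,0.8619)
member 1 (0-2): L=4.3160, (cx,cy)=(1.0000,0.0000)
member 2 (1-2): L=4.3562, (cx,cy)=(0.4722,-0.8815)
member 3 (1-3): L=4.2101, (cx,cy)=(0.9978,0.0658)
member 4 (2-3): L=4.6418, (cx,cy)=(0.4619,0.8869)
member 5 (2-4): L=4.4840, (cx,cy)=(1.0000,0.0000)
member 6 (3-4): L=4.7355, (cx,cy)=(0.4941,-0.8694)
solve A·x = −loads:
  F[0-1] = -834.3914 N (compression)
  F[0-2] = -461.9922 N (compression)
  F[1-2] = +757.4600 N (tension)
  F[1-3] = -782.4427 N (compression)
  F[2-3] = -752.8104 N (compression)
  F[2-4] = +243.3918 N (tension)
  F[3-4] = -492.5600 N (compression)
  Rx@0 = +885.0700 N
  Ry@0 = +719.1760 N
  Ry@4 = +428.2240 N

757.460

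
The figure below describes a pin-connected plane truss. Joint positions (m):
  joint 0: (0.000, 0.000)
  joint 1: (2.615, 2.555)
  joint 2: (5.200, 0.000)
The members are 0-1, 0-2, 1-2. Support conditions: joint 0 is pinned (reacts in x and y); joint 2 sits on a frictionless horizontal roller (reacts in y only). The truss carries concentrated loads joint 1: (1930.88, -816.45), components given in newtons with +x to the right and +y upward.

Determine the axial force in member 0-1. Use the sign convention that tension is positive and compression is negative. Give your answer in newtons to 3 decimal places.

776.787

N=3 nodes, M=3 members, R=3 reactions → 2N=6, M+R=6
member 0 (0-1): L=3.6560, (cx,cy)=(0.7153,0.6989)
member 1 (0-2): L=5.2000, (cx,cy)=(1.0000,0.0000)
member 2 (1-2): L=3.6346, (cx,cy)=(0.7112,-0.7030)
solve A·x = −loads:
  F[0-1] = +776.7875 N (tension)
  F[0-2] = +1375.2712 N (tension)
  F[1-2] = -1933.6743 N (compression)
  Rx@0 = -1930.8800 N
  Ry@0 = -542.8606 N
  Ry@2 = +1359.3106 N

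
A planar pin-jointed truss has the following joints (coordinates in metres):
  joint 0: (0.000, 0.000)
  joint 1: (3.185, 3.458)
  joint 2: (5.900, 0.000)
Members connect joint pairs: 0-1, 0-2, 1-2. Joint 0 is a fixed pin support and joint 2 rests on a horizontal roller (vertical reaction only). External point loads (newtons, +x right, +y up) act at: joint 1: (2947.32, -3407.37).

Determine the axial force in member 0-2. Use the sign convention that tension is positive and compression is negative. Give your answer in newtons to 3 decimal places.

N=3 nodes, M=3 members, R=3 reactions → 2N=6, M+R=6
member 0 (0-1): L=4.7013, (cx,cy)=(0.6775,0.7355)
member 1 (0-2): L=5.9000, (cx,cy)=(1.0000,0.0000)
member 2 (1-2): L=4.3965, (cx,cy)=(0.6175,-0.7865)
solve A·x = −loads:
  F[0-1] = +216.7937 N (tension)
  F[0-2] = +2800.4475 N (tension)
  F[1-2] = -4534.8422 N (compression)
  Rx@0 = -2947.3200 N
  Ry@0 = -159.4615 N
  Ry@2 = +3566.8315 N

2800.448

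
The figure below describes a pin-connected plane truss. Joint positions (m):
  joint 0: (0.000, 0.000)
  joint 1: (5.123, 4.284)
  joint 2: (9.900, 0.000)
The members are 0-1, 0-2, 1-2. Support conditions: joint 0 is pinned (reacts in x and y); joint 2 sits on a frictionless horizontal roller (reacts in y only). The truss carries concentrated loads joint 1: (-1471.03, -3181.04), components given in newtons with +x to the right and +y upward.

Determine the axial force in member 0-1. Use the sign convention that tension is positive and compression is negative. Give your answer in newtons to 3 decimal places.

N=3 nodes, M=3 members, R=3 reactions → 2N=6, M+R=6
member 0 (0-1): L=6.6782, (cx,cy)=(0.7671,0.6415)
member 1 (0-2): L=9.9000, (cx,cy)=(1.0000,0.0000)
member 2 (1-2): L=6.4166, (cx,cy)=(0.7445,-0.6676)
solve A·x = −loads:
  F[0-1] = -3385.0447 N (compression)
  F[0-2] = +1125.7318 N (tension)
  F[1-2] = -1512.1076 N (compression)
  Rx@0 = +1471.0300 N
  Ry@0 = +2171.4869 N
  Ry@2 = +1009.5531 N

-3385.045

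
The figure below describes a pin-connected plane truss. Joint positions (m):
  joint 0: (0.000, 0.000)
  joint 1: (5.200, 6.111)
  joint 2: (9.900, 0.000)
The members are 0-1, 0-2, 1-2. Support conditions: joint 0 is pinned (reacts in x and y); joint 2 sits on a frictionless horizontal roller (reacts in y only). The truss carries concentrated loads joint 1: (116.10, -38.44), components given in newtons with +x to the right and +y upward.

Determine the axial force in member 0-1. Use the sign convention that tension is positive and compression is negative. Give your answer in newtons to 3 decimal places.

N=3 nodes, M=3 members, R=3 reactions → 2N=6, M+R=6
member 0 (0-1): L=8.0240, (cx,cy)=(0.6481,0.7616)
member 1 (0-2): L=9.9000, (cx,cy)=(1.0000,0.0000)
member 2 (1-2): L=7.7094, (cx,cy)=(0.6096,-0.7927)
solve A·x = −loads:
  F[0-1] = +70.1374 N (tension)
  F[0-2] = +70.6470 N (tension)
  F[1-2] = -115.8815 N (compression)
  Rx@0 = -116.1000 N
  Ry@0 = -53.4161 N
  Ry@2 = +91.8561 N

70.137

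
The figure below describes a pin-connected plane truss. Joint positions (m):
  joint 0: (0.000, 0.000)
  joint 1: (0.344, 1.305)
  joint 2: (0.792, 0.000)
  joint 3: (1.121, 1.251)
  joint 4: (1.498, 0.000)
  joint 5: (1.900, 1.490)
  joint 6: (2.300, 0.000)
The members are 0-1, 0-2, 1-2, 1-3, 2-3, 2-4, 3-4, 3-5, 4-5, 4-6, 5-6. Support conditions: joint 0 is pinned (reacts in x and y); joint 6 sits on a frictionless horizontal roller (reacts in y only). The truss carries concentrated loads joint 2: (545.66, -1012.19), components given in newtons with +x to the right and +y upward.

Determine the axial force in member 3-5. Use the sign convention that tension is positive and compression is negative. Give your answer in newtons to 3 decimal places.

-213.947

N=7 nodes, M=11 members, R=3 reactions → 2N=14, M+R=14
member 0 (0-1): L=1.3496, (cx,cy)=(0.2549,0.9670)
member 1 (0-2): L=0.7920, (cx,cy)=(1.0000,0.0000)
member 2 (1-2): L=1.3798, (cx,cy)=(0.3247,-0.9458)
member 3 (1-3): L=0.7789, (cx,cy)=(0.9976,-0.0693)
member 4 (2-3): L=1.2935, (cx,cy)=(0.2543,0.9671)
member 5 (2-4): L=0.7060, (cx,cy)=(1.0000,0.0000)
member 6 (3-4): L=1.3066, (cx,cy)=(0.2885,-0.9575)
member 7 (3-5): L=0.8148, (cx,cy)=(0.9560,0.2933)
member 8 (4-5): L=1.5433, (cx,cy)=(0.2605,0.9655)
member 9 (4-6): L=0.8020, (cx,cy)=(1.0000,0.0000)
member 10 (5-6): L=1.5428, (cx,cy)=(0.2593,-0.9658)
solve A·x = −loads:
  F[0-1] = -686.3143 N (compression)
  F[0-2] = +720.5977 N (tension)
  F[1-2] = +731.9795 N (tension)
  F[1-3] = -413.6030 N (compression)
  F[2-3] = +330.7467 N (tension)
  F[2-4] = +328.4853 N (tension)
  F[3-4] = -429.5687 N (compression)
  F[3-5] = -213.9468 N (compression)
  F[4-5] = +426.0046 N (tension)
  F[4-6] = +93.5692 N (tension)
  F[5-6] = -360.8866 N (compression)
  Rx@0 = -545.6600 N
  Ry@0 = +663.6446 N
  Ry@6 = +348.5454 N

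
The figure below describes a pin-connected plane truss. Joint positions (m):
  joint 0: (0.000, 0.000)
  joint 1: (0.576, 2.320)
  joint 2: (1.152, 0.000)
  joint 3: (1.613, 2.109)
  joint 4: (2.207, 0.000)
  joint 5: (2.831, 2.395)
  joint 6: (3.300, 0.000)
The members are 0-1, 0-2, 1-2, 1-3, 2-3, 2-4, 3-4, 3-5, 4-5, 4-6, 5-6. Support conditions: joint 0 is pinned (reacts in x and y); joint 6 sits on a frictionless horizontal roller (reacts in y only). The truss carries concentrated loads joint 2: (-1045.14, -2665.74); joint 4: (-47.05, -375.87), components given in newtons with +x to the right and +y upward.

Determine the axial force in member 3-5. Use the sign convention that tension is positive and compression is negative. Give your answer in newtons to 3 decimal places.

N=7 nodes, M=11 members, R=3 reactions → 2N=14, M+R=14
member 0 (0-1): L=2.3904, (cx,cy)=(0.2410,0.9705)
member 1 (0-2): L=1.1520, (cx,cy)=(1.0000,0.0000)
member 2 (1-2): L=2.3904, (cx,cy)=(0.2410,-0.9705)
member 3 (1-3): L=1.0582, (cx,cy)=(0.9799,-0.1994)
member 4 (2-3): L=2.1588, (cx,cy)=(0.2135,0.9769)
member 5 (2-4): L=1.0550, (cx,cy)=(1.0000,0.0000)
member 6 (3-4): L=2.1911, (cx,cy)=(0.2711,-0.9626)
member 7 (3-5): L=1.2511, (cx,cy)=(0.9735,0.2286)
member 8 (4-5): L=2.4750, (cx,cy)=(0.2521,0.9677)
member 9 (4-6): L=1.0930, (cx,cy)=(1.0000,0.0000)
member 10 (5-6): L=2.4405, (cx,cy)=(0.1922,-0.9814)
solve A·x = −loads:
  F[0-1] = -1916.1052 N (compression)
  F[0-2] = -630.4845 N (compression)
  F[1-2] = +2119.9973 N (tension)
  F[1-3] = -992.4687 N (compression)
  F[2-3] = +622.5691 N (tension)
  F[2-4] = +792.5444 N (tension)
  F[3-4] = -977.6173 N (compression)
  F[3-5] = -590.1870 N (compression)
  F[4-5] = +1360.8386 N (tension)
  F[4-6] = +231.4575 N (tension)
  F[5-6] = -1204.4122 N (compression)
  Rx@0 = +1092.1900 N
  Ry@0 = +1859.6471 N
  Ry@6 = +1181.9629 N

-590.187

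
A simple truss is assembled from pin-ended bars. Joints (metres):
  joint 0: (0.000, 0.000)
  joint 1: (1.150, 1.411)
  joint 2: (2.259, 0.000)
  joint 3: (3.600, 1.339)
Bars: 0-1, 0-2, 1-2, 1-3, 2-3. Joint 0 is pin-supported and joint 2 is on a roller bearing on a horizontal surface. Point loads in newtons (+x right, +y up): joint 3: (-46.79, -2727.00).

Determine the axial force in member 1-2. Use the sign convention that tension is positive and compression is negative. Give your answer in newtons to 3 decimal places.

-2121.173

N=4 nodes, M=5 members, R=3 reactions → 2N=8, M+R=8
member 0 (0-1): L=1.8203, (cx,cy)=(0.6318,0.7752)
member 1 (0-2): L=2.2590, (cx,cy)=(1.0000,0.0000)
member 2 (1-2): L=1.7947, (cx,cy)=(0.6179,-0.7862)
member 3 (1-3): L=2.4511, (cx,cy)=(0.9996,-0.0294)
member 4 (2-3): L=1.8950, (cx,cy)=(0.7076,0.7066)
solve A·x = −loads:
  F[0-1] = +2052.5983 N (tension)
  F[0-2] = -1343.5616 N (compression)
  F[1-2] = -2121.1730 N (compression)
  F[1-3] = +2608.6648 N (tension)
  F[2-3] = -3750.9899 N (compression)
  Rx@0 = +46.7900 N
  Ry@0 = -1591.0824 N
  Ry@2 = +4318.0824 N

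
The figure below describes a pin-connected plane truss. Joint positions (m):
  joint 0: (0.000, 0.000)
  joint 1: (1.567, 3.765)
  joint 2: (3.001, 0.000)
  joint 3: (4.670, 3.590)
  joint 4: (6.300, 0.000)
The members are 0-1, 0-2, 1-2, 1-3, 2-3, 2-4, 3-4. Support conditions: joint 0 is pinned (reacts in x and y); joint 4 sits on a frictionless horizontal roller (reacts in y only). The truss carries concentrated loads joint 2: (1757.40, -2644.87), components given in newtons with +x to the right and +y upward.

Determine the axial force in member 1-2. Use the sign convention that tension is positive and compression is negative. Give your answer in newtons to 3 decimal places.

N=5 nodes, M=7 members, R=3 reactions → 2N=10, M+R=10
member 0 (0-1): L=4.0781, (cx,cy)=(0.3842,0.9232)
member 1 (0-2): L=3.0010, (cx,cy)=(1.0000,0.0000)
member 2 (1-2): L=4.0288, (cx,cy)=(0.3559,-0.9345)
member 3 (1-3): L=3.1079, (cx,cy)=(0.9984,-0.0563)
member 4 (2-3): L=3.9590, (cx,cy)=(0.4216,0.9068)
member 5 (2-4): L=3.2990, (cx,cy)=(1.0000,0.0000)
member 6 (3-4): L=3.9427, (cx,cy)=(0.4134,-0.9105)
solve A·x = −loads:
  F[0-1] = -1500.1565 N (compression)
  F[0-2] = +2333.8347 N (tension)
  F[1-2] = +1550.1301 N (tension)
  F[1-3] = -1129.9705 N (compression)
  F[2-3] = +1319.2128 N (tension)
  F[2-4] = +572.0354 N (tension)
  F[3-4] = -1383.6642 N (compression)
  Rx@0 = -1757.4000 N
  Ry@0 = +1384.9883 N
  Ry@4 = +1259.8817 N

1550.130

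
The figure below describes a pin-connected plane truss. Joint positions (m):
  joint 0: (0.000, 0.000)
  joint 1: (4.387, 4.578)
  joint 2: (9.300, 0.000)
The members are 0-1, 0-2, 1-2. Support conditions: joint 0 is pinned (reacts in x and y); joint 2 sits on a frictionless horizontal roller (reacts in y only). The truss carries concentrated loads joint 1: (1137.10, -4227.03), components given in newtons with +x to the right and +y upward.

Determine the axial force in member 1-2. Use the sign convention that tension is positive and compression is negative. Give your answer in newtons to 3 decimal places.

-3745.979

N=3 nodes, M=3 members, R=3 reactions → 2N=6, M+R=6
member 0 (0-1): L=6.3407, (cx,cy)=(0.6919,0.7220)
member 1 (0-2): L=9.3000, (cx,cy)=(1.0000,0.0000)
member 2 (1-2): L=6.7153, (cx,cy)=(0.7316,-0.6817)
solve A·x = −loads:
  F[0-1] = -2317.5743 N (compression)
  F[0-2] = +2740.5944 N (tension)
  F[1-2] = -3745.9791 N (compression)
  Rx@0 = -1137.1000 N
  Ry@0 = +1673.3069 N
  Ry@2 = +2553.7231 N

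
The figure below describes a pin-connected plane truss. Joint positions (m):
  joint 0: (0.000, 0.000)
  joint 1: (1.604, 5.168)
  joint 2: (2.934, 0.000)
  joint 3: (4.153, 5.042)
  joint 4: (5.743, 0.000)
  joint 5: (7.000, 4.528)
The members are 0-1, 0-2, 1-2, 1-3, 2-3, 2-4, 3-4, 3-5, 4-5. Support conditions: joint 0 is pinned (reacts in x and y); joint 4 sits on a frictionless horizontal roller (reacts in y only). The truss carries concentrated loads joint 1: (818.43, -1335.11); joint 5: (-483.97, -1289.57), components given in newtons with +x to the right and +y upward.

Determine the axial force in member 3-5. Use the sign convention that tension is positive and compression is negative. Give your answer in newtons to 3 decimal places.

N=6 nodes, M=9 members, R=3 reactions → 2N=12, M+R=12
member 0 (0-1): L=5.4112, (cx,cy)=(0.2964,0.9551)
member 1 (0-2): L=2.9340, (cx,cy)=(1.0000,0.0000)
member 2 (1-2): L=5.3364, (cx,cy)=(0.2492,-0.9684)
member 3 (1-3): L=2.5521, (cx,cy)=(0.9988,-0.0494)
member 4 (2-3): L=5.1873, (cx,cy)=(0.2350,0.9720)
member 5 (2-4): L=2.8090, (cx,cy)=(1.0000,0.0000)
member 6 (3-4): L=5.2868, (cx,cy)=(0.3008,-0.9537)
member 7 (3-5): L=2.8930, (cx,cy)=(0.9841,-0.1777)
member 8 (4-5): L=4.6992, (cx,cy)=(0.2675,0.9636)
solve A·x = −loads:
  F[0-1] = -340.3532 N (compression)
  F[0-2] = +435.3483 N (tension)
  F[1-2] = -1008.8757 N (compression)
  F[1-3] = -668.6898 N (compression)
  F[2-3] = +1005.1891 N (tension)
  F[2-4] = -52.3136 N (compression)
  F[3-4] = -1036.3761 N (compression)
  F[3-5] = -121.9045 N (compression)
  F[4-5] = -1360.8159 N (compression)
  Rx@0 = -334.4600 N
  Ry@0 = +325.0567 N
  Ry@4 = +2299.6233 N

-121.905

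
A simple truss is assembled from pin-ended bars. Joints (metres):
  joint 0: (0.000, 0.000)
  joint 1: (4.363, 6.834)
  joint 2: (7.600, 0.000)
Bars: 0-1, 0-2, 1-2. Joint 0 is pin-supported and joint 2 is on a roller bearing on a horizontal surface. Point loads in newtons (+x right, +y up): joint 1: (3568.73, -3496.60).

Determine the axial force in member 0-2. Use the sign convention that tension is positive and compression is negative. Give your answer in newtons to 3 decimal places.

N=3 nodes, M=3 members, R=3 reactions → 2N=6, M+R=6
member 0 (0-1): L=8.1080, (cx,cy)=(0.5381,0.8429)
member 1 (0-2): L=7.6000, (cx,cy)=(1.0000,0.0000)
member 2 (1-2): L=7.5619, (cx,cy)=(0.4281,-0.9037)
solve A·x = −loads:
  F[0-1] = +2040.3586 N (tension)
  F[0-2] = +2470.7888 N (tension)
  F[1-2] = -5771.9365 N (compression)
  Rx@0 = -3568.7300 N
  Ry@0 = -1719.7640 N
  Ry@2 = +5216.3640 N

2470.789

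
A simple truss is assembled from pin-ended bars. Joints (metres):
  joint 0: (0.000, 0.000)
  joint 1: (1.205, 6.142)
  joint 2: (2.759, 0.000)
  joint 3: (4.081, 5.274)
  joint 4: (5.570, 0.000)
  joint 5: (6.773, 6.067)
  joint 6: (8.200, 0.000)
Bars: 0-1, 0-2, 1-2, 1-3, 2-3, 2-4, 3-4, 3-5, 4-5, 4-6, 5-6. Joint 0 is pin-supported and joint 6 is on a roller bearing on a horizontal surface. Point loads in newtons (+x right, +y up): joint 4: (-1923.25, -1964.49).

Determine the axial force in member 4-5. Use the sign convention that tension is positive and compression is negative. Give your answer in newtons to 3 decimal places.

N=7 nodes, M=11 members, R=3 reactions → 2N=14, M+R=14
member 0 (0-1): L=6.2591, (cx,cy)=(0.1925,0.9813)
member 1 (0-2): L=2.7590, (cx,cy)=(1.0000,0.0000)
member 2 (1-2): L=6.3355, (cx,cy)=(0.2453,-0.9695)
member 3 (1-3): L=3.0041, (cx,cy)=(0.9573,-0.2889)
member 4 (2-3): L=5.4372, (cx,cy)=(0.2431,0.9700)
member 5 (2-4): L=2.8110, (cx,cy)=(1.0000,0.0000)
member 6 (3-4): L=5.4802, (cx,cy)=(0.2717,-0.9624)
member 7 (3-5): L=2.8064, (cx,cy)=(0.9592,0.2826)
member 8 (4-5): L=6.1851, (cx,cy)=(0.1945,0.9809)
member 9 (4-6): L=2.6300, (cx,cy)=(1.0000,0.0000)
member 10 (5-6): L=6.2326, (cx,cy)=(0.2290,-0.9734)
solve A·x = −loads:
  F[0-1] = -642.0857 N (compression)
  F[0-2] = -1799.6356 N (compression)
  F[1-2] = +745.3259 N (tension)
  F[1-3] = -320.0820 N (compression)
  F[2-3] = -744.9115 N (compression)
  F[2-4] = -1435.7011 N (compression)
  F[3-4] = +466.6588 N (tension)
  F[3-5] = -640.4439 N (compression)
  F[4-5] = +1544.8902 N (tension)
  F[4-6] = +313.8637 N (tension)
  F[5-6] = -1370.8304 N (compression)
  Rx@0 = +1923.2500 N
  Ry@0 = +630.0742 N
  Ry@6 = +1334.4158 N

1544.890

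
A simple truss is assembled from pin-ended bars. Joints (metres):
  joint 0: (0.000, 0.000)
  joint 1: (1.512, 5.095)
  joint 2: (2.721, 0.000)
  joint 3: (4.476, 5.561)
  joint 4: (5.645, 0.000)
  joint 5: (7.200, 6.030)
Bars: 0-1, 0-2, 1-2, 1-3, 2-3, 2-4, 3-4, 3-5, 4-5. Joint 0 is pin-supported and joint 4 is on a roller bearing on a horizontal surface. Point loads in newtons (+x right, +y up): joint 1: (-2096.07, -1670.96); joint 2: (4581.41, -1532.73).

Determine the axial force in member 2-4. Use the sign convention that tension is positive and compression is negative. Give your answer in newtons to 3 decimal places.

-148.301

N=6 nodes, M=9 members, R=3 reactions → 2N=12, M+R=12
member 0 (0-1): L=5.3146, (cx,cy)=(0.2845,0.9587)
member 1 (0-2): L=2.7210, (cx,cy)=(1.0000,0.0000)
member 2 (1-2): L=5.2365, (cx,cy)=(0.2309,-0.9730)
member 3 (1-3): L=3.0004, (cx,cy)=(0.9879,0.1553)
member 4 (2-3): L=5.8314, (cx,cy)=(0.3010,0.9536)
member 5 (2-4): L=2.9240, (cx,cy)=(1.0000,0.0000)
member 6 (3-4): L=5.6825, (cx,cy)=(0.2057,-0.9786)
member 7 (3-5): L=2.7641, (cx,cy)=(0.9855,0.1697)
member 8 (4-5): L=6.2273, (cx,cy)=(0.2497,0.9683)
solve A·x = −loads:
  F[0-1] = -4077.6721 N (compression)
  F[0-2] = +3645.4309 N (tension)
  F[1-2] = +2363.4279 N (tension)
  F[1-3] = +395.1045 N (tension)
  F[2-3] = -804.1247 N (compression)
  F[2-4] = -148.3015 N (compression)
  F[3-4] = +720.8976 N (tension)
  F[3-5] = -0.0000 N (compression)
  F[4-5] = -0.0000 N (compression)
  Rx@0 = -2485.3400 N
  Ry@0 = +3909.1686 N
  Ry@4 = -705.4786 N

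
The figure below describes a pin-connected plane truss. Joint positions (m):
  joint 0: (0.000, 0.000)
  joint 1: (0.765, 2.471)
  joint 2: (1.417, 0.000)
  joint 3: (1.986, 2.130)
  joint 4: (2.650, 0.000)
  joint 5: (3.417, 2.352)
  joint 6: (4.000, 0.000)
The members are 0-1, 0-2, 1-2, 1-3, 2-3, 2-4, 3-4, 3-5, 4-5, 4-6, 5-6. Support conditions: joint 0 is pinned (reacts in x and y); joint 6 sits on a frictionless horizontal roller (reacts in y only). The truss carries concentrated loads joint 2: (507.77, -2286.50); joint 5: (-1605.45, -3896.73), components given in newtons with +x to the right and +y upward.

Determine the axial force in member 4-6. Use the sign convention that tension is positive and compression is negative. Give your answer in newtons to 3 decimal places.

791.901

N=7 nodes, M=11 members, R=3 reactions → 2N=14, M+R=14
member 0 (0-1): L=2.5867, (cx,cy)=(0.2957,0.9553)
member 1 (0-2): L=1.4170, (cx,cy)=(1.0000,0.0000)
member 2 (1-2): L=2.5556, (cx,cy)=(0.2551,-0.9669)
member 3 (1-3): L=1.2677, (cx,cy)=(0.9631,-0.2690)
member 4 (2-3): L=2.2047, (cx,cy)=(0.2581,0.9661)
member 5 (2-4): L=1.2330, (cx,cy)=(1.0000,0.0000)
member 6 (3-4): L=2.2311, (cx,cy)=(0.2976,-0.9547)
member 7 (3-5): L=1.4481, (cx,cy)=(0.9882,0.1533)
member 8 (4-5): L=2.4739, (cx,cy)=(0.3100,0.9507)
member 9 (4-6): L=1.3500, (cx,cy)=(1.0000,0.0000)
member 10 (5-6): L=2.4232, (cx,cy)=(0.2406,-0.9706)
solve A·x = −loads:
  F[0-1] = -3128.4010 N (compression)
  F[0-2] = -172.4788 N (compression)
  F[1-2] = +3625.1128 N (tension)
  F[1-3] = -1920.8675 N (compression)
  F[2-3] = -1261.3803 N (compression)
  F[2-4] = +570.1668 N (tension)
  F[3-4] = +364.1311 N (tension)
  F[3-5] = -2311.3076 N (compression)
  F[4-5] = -365.6487 N (compression)
  F[4-6] = +791.9008 N (tension)
  F[5-6] = -3291.4525 N (compression)
  Rx@0 = +1097.6800 N
  Ry@0 = +2988.4604 N
  Ry@6 = +3194.7696 N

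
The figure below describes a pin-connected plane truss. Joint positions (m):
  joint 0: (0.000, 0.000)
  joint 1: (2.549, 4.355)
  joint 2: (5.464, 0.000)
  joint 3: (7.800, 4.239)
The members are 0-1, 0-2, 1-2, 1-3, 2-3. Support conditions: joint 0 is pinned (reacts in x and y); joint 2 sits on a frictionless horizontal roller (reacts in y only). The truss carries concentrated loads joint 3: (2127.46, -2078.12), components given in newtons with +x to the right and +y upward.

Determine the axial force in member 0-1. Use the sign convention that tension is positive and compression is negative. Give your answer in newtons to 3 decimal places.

N=4 nodes, M=5 members, R=3 reactions → 2N=8, M+R=8
member 0 (0-1): L=5.0461, (cx,cy)=(0.5051,0.8630)
member 1 (0-2): L=5.4640, (cx,cy)=(1.0000,0.0000)
member 2 (1-2): L=5.2405, (cx,cy)=(0.5562,-0.8310)
member 3 (1-3): L=5.2523, (cx,cy)=(0.9998,-0.0221)
member 4 (2-3): L=4.8400, (cx,cy)=(0.4826,0.8758)
solve A·x = −loads:
  F[0-1] = +2941.8696 N (tension)
  F[0-2] = +641.4052 N (tension)
  F[1-2] = -3141.1599 N (compression)
  F[1-3] = +3234.0840 N (tension)
  F[2-3] = -2291.2200 N (compression)
  Rx@0 = -2127.4600 N
  Ry@0 = -2538.9442 N
  Ry@2 = +4617.0642 N

2941.870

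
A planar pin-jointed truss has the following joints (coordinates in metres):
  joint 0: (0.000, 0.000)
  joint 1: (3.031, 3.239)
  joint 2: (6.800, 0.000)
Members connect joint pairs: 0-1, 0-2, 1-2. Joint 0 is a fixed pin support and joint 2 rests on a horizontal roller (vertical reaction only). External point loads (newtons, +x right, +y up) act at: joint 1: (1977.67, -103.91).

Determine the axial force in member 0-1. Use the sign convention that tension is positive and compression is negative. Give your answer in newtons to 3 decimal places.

1211.261

N=3 nodes, M=3 members, R=3 reactions → 2N=6, M+R=6
member 0 (0-1): L=4.4360, (cx,cy)=(0.6833,0.7302)
member 1 (0-2): L=6.8000, (cx,cy)=(1.0000,0.0000)
member 2 (1-2): L=4.9696, (cx,cy)=(0.7584,-0.6518)
solve A·x = −loads:
  F[0-1] = +1211.2605 N (tension)
  F[0-2] = +1150.0478 N (tension)
  F[1-2] = -1516.3774 N (compression)
  Rx@0 = -1977.6700 N
  Ry@0 = -884.4171 N
  Ry@2 = +988.3271 N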